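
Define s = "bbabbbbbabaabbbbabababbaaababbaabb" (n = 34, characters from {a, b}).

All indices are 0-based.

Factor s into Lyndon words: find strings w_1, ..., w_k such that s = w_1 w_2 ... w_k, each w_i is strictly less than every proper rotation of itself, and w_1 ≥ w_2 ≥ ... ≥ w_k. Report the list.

["b", "b", "abbbbb", "ab", "aabbbbabababb", "aaababbaabb"]

emit factor 1: 'b' (i=0, period=1)
emit factor 2: 'b' (i=1, period=1)
emit factor 3: 'abbbbb' (i=2, period=6)
emit factor 4: 'ab' (i=8, period=2)
emit factor 5: 'aabbbbabababb' (i=10, period=13)
emit factor 6: 'aaababbaabb' (i=23, period=11)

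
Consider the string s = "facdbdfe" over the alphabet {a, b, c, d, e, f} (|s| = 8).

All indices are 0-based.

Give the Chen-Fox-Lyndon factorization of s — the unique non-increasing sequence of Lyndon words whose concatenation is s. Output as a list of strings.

emit factor 1: 'f' (i=0, period=1)
emit factor 2: 'acdbdfe' (i=1, period=7)

["f", "acdbdfe"]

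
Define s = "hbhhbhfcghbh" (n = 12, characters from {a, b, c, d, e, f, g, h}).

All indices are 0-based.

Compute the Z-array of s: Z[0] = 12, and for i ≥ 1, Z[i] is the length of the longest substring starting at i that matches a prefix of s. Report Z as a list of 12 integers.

[12, 0, 1, 3, 0, 1, 0, 0, 0, 3, 0, 1]

Z[0]=12
i=1: i≥r, start 0; Z[1]=0
i=2: i≥r, start 0; Z[2]=1 scan→box=[2,3)
i=3: i≥r, start 0; Z[3]=3 scan→box=[3,6)
i=4: min(r-i=2, Z[1]=0)=0; Z[4]=0
i=5: min(r-i=1, Z[2]=1)=1; Z[5]=1
i=6: i≥r, start 0; Z[6]=0
i=7: i≥r, start 0; Z[7]=0
i=8: i≥r, start 0; Z[8]=0
i=9: i≥r, start 0; Z[9]=3 scan→box=[9,12)
i=10: min(r-i=2, Z[1]=0)=0; Z[10]=0
i=11: min(r-i=1, Z[2]=1)=1; Z[11]=1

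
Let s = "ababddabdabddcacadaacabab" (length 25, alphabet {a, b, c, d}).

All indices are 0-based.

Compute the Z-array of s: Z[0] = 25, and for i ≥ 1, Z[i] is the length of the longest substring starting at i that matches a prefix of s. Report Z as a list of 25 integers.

[25, 0, 2, 0, 0, 0, 2, 0, 0, 2, 0, 0, 0, 0, 1, 0, 1, 0, 1, 1, 0, 4, 0, 2, 0]

Z[0]=25
i=1: fresh scan; Z[1]=0
i=2: fresh scan; Z[2]=2 scan→box=[2,4)
i=3: min(r-i=1, Z[1]=0)=0; Z[3]=0
i=4: fresh scan; Z[4]=0
i=5: fresh scan; Z[5]=0
i=6: fresh scan; Z[6]=2 scan→box=[6,8)
i=7: min(r-i=1, Z[1]=0)=0; Z[7]=0
i=8: fresh scan; Z[8]=0
i=9: fresh scan; Z[9]=2 scan→box=[9,11)
i=10: min(r-i=1, Z[1]=0)=0; Z[10]=0
i=11: fresh scan; Z[11]=0
i=12: fresh scan; Z[12]=0
i=13: fresh scan; Z[13]=0
i=14: fresh scan; Z[14]=1 scan→box=[14,15)
i=15: fresh scan; Z[15]=0
i=16: fresh scan; Z[16]=1 scan→box=[16,17)
i=17: fresh scan; Z[17]=0
i=18: fresh scan; Z[18]=1 scan→box=[18,19)
i=19: fresh scan; Z[19]=1 scan→box=[19,20)
i=20: fresh scan; Z[20]=0
i=21: fresh scan; Z[21]=4 scan→box=[21,25)
i=22: min(r-i=3, Z[1]=0)=0; Z[22]=0
i=23: min(r-i=2, Z[2]=2)=2; Z[23]=2
i=24: min(r-i=1, Z[3]=0)=0; Z[24]=0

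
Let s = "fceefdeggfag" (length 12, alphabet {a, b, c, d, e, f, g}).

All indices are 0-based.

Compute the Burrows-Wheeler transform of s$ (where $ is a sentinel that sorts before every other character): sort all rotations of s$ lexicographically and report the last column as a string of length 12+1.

rank  rotation       last
    0  $fceefdeggfag  g
    1  ag$fceefdeggf  f
    2  ceefdeggfag$f  f
    3  deggfag$fceef  f
    4  eefdeggfag$fc  c
    5  efdeggfag$fce  e
    6  eggfag$fceefd  d
    7  fag$fceefdegg  g
    8  fceefdeggfag$  $
    9  fdeggfag$fcee  e
   10  g$fceefdeggfa  a
   11  gfag$fceefdeg  g
   12  ggfag$fceefde  e

gfffcedg$eage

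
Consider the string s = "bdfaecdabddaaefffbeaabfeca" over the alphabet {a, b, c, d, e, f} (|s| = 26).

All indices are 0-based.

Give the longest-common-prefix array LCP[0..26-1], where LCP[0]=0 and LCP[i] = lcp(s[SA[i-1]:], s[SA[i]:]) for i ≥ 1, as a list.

[0, 1, 2, 1, 2, 1, 2, 0, 2, 1, 1, 0, 1, 0, 2, 1, 1, 0, 1, 2, 1, 0, 1, 1, 1, 2]

sorted suffixes:
  #0 SA[0]=25  'a'
  #1 SA[1]=19  'aabfeca'
  #2 SA[2]=11  'aaefffbeaabfeca'
  #3 SA[3]=7  'abddaaefffbeaabfeca'
  #4 SA[4]=20  'abfeca'
  #5 SA[5]=3  'aecdabddaaefffbeaabfeca'
  #6 SA[6]=12  'aefffbeaabfeca'
  #7 SA[7]=8  'bddaaefffbeaabfeca'
  #8 SA[8]=0  'bdfaecdabddaaefffbeaabfeca'
  #9 SA[9]=17  'beaabfeca'
  #10 SA[10]=21  'bfeca'
  #11 SA[11]=24  'ca'
  #12 SA[12]=5  'cdabddaaefffbeaabfeca'
  #13 SA[13]=10  'daaefffbeaabfeca'
  #14 SA[14]=6  'dabddaaefffbeaabfeca'
  #15 SA[15]=9  'ddaaefffbeaabfeca'
  #16 SA[16]=1  'dfaecdabddaaefffbeaabfeca'
  #17 SA[17]=18  'eaabfeca'
  #18 SA[18]=23  'eca'
  #19 SA[19]=4  'ecdabddaaefffbeaabfeca'
  #20 SA[20]=13  'efffbeaabfeca'
  #21 SA[21]=2  'faecdabddaaefffbeaabfeca'
  #22 SA[22]=16  'fbeaabfeca'
  #23 SA[23]=22  'feca'
  #24 SA[24]=15  'ffbeaabfeca'
  #25 SA[25]=14  'fffbeaabfeca'

SA = [25, 19, 11, 7, 20, 3, 12, 8, 0, 17, 21, 24, 5, 10, 6, 9, 1, 18, 23, 4, 13, 2, 16, 22, 15, 14]
rank  pair      lcp
   1  s[25:],s[19:]  1  'a'
   2  s[19:],s[11:]  2  'aa'
   3  s[11:],s[7:]  1  'a'
   4  s[7:],s[20:]  2  'ab'
   5  s[20:],s[3:]  1  'a'
   6  s[3:],s[12:]  2  'ae'
   7  s[12:],s[8:]  0  ''
   8  s[8:],s[0:]  2  'bd'
   9  s[0:],s[17:]  1  'b'
  10  s[17:],s[21:]  1  'b'
  11  s[21:],s[24:]  0  ''
  12  s[24:],s[5:]  1  'c'
  13  s[5:],s[10:]  0  ''
  14  s[10:],s[6:]  2  'da'
  15  s[6:],s[9:]  1  'd'
  16  s[9:],s[1:]  1  'd'
  17  s[1:],s[18:]  0  ''
  18  s[18:],s[23:]  1  'e'
  19  s[23:],s[4:]  2  'ec'
  20  s[4:],s[13:]  1  'e'
  21  s[13:],s[2:]  0  ''
  22  s[2:],s[16:]  1  'f'
  23  s[16:],s[22:]  1  'f'
  24  s[22:],s[15:]  1  'f'
  25  s[15:],s[14:]  2  'ff'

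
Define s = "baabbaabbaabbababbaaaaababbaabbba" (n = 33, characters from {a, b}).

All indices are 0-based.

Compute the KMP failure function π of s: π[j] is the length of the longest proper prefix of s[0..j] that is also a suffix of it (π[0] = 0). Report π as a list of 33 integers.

[0, 0, 0, 1, 1, 2, 3, 4, 5, 6, 7, 8, 9, 10, 1, 2, 1, 1, 2, 3, 0, 0, 0, 1, 2, 1, 1, 2, 3, 4, 5, 1, 2]

π[0] = 0
j=1 s[j]='a': π[1]=0 (border '')
j=2 s[j]='a': π[2]=0 (border '')
j=3 s[j]='b': π[3]=1 (border 'b')
j=4 s[j]='b': k: 1→0; π[4]=1 (border 'b')
j=5 s[j]='a': π[5]=2 (border 'ba')
j=6 s[j]='a': π[6]=3 (border 'baa')
j=7 s[j]='b': π[7]=4 (border 'baab')
j=8 s[j]='b': π[8]=5 (border 'baabb')
j=9 s[j]='a': π[9]=6 (border 'baabba')
j=10 s[j]='a': π[10]=7 (border 'baabbaa')
j=11 s[j]='b': π[11]=8 (border 'baabbaab')
j=12 s[j]='b': π[12]=9 (border 'baabbaabb')
j=13 s[j]='a': π[13]=10 (border 'baabbaabba')
j=14 s[j]='b': k: 10→6→2→0; π[14]=1 (border 'b')
j=15 s[j]='a': π[15]=2 (border 'ba')
j=16 s[j]='b': k: 2→0; π[16]=1 (border 'b')
j=17 s[j]='b': k: 1→0; π[17]=1 (border 'b')
j=18 s[j]='a': π[18]=2 (border 'ba')
j=19 s[j]='a': π[19]=3 (border 'baa')
j=20 s[j]='a': k: 3→0; π[20]=0 (border '')
j=21 s[j]='a': π[21]=0 (border '')
j=22 s[j]='a': π[22]=0 (border '')
j=23 s[j]='b': π[23]=1 (border 'b')
j=24 s[j]='a': π[24]=2 (border 'ba')
j=25 s[j]='b': k: 2→0; π[25]=1 (border 'b')
j=26 s[j]='b': k: 1→0; π[26]=1 (border 'b')
j=27 s[j]='a': π[27]=2 (border 'ba')
j=28 s[j]='a': π[28]=3 (border 'baa')
j=29 s[j]='b': π[29]=4 (border 'baab')
j=30 s[j]='b': π[30]=5 (border 'baabb')
j=31 s[j]='b': k: 5→1→0; π[31]=1 (border 'b')
j=32 s[j]='a': π[32]=2 (border 'ba')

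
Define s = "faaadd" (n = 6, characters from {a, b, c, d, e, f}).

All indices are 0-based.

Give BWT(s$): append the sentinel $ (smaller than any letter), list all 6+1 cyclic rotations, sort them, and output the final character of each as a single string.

rank  rotation last
    0  $faaadd  d
    1  aaadd$f  f
    2  aadd$fa  a
    3  add$faa  a
    4  d$faaad  d
    5  dd$faaa  a
    6  faaadd$  $

dfaada$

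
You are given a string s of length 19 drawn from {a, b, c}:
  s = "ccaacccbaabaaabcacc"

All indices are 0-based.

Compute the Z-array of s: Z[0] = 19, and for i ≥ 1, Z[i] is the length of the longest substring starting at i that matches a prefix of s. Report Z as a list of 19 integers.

[19, 1, 0, 0, 2, 2, 1, 0, 0, 0, 0, 0, 0, 0, 0, 1, 0, 2, 1]

Z[0]=19
i=1: outside box; Z[1]=1 extend→box=[1,2)
i=2: outside box; Z[2]=0
i=3: outside box; Z[3]=0
i=4: outside box; Z[4]=2 extend→box=[4,6)
i=5: min(r-i=1, Z[1]=1)=1; Z[5]=2 extend→box=[5,7)
i=6: min(r-i=1, Z[1]=1)=1; Z[6]=1
i=7: outside box; Z[7]=0
i=8: outside box; Z[8]=0
i=9: outside box; Z[9]=0
i=10: outside box; Z[10]=0
i=11: outside box; Z[11]=0
i=12: outside box; Z[12]=0
i=13: outside box; Z[13]=0
i=14: outside box; Z[14]=0
i=15: outside box; Z[15]=1 extend→box=[15,16)
i=16: outside box; Z[16]=0
i=17: outside box; Z[17]=2 extend→box=[17,19)
i=18: min(r-i=1, Z[1]=1)=1; Z[18]=1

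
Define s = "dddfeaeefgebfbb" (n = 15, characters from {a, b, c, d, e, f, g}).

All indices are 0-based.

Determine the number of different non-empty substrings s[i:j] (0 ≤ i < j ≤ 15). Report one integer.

110

rank→(start, suffix):
  0 → (5, 'aeefgebfbb')
  1 → (14, 'b')
  2 → (13, 'bb')
  3 → (11, 'bfbb')
  4 → (0, 'dddfeaeefgebfbb')
  5 → (1, 'ddfeaeefgebfbb')
  6 → (2, 'dfeaeefgebfbb')
  7 → (4, 'eaeefgebfbb')
  8 → (10, 'ebfbb')
  9 → (6, 'eefgebfbb')
  10 → (7, 'efgebfbb')
  11 → (12, 'fbb')
  12 → (3, 'feaeefgebfbb')
  13 → (8, 'fgebfbb')
  14 → (9, 'gebfbb')

SA = [5, 14, 13, 11, 0, 1, 2, 4, 10, 6, 7, 12, 3, 8, 9]
i: (SA[i-1],SA[i]) lcp shared
  1: (5,14) 0 ''
  2: (14,13) 1 'b'
  3: (13,11) 1 'b'
  4: (11,0) 0 ''
  5: (0,1) 2 'dd'
  6: (1,2) 1 'd'
  7: (2,4) 0 ''
  8: (4,10) 1 'e'
  9: (10,6) 1 'e'
  10: (6,7) 1 'e'
  11: (7,12) 0 ''
  12: (12,3) 1 'f'
  13: (3,8) 1 'f'
  14: (8,9) 0 ''

n(n+1)/2 = 15·16/2 = 120
Σ LCP = 0 + 0 + 1 + 1 + 0 + 2 + 1 + 0 + 1 + 1 + 1 + 0 + 1 + 1 + 0 = 10
distinct = 120 − 10 = 110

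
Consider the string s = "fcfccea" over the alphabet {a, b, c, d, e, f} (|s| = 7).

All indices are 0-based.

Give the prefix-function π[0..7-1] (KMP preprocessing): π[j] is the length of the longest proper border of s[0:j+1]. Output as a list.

π[0] = 0
j=1 s[j]='c': π[1]=0 (border '')
j=2 s[j]='f': π[2]=1 (border 'f')
j=3 s[j]='c': π[3]=2 (border 'fc')
j=4 s[j]='c': k: 2→0; π[4]=0 (border '')
j=5 s[j]='e': π[5]=0 (border '')
j=6 s[j]='a': π[6]=0 (border '')

[0, 0, 1, 2, 0, 0, 0]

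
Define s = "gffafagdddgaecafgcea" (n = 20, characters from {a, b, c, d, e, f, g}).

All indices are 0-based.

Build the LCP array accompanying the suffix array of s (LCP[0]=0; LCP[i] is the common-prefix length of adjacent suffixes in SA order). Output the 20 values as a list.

[0, 1, 1, 2, 1, 0, 1, 0, 2, 1, 0, 1, 0, 2, 1, 1, 0, 1, 1, 1]

rank→(start, suffix):
  0 → (19, 'a')
  1 → (11, 'aecafgcea')
  2 → (3, 'afagdddgaecafgcea')
  3 → (14, 'afgcea')
  4 → (5, 'agdddgaecafgcea')
  5 → (13, 'cafgcea')
  6 → (17, 'cea')
  7 → (7, 'dddgaecafgcea')
  8 → (8, 'ddgaecafgcea')
  9 → (9, 'dgaecafgcea')
  10 → (18, 'ea')
  11 → (12, 'ecafgcea')
  12 → (2, 'fafagdddgaecafgcea')
  13 → (4, 'fagdddgaecafgcea')
  14 → (1, 'ffafagdddgaecafgcea')
  15 → (15, 'fgcea')
  16 → (10, 'gaecafgcea')
  17 → (16, 'gcea')
  18 → (6, 'gdddgaecafgcea')
  19 → (0, 'gffafagdddgaecafgcea')

SA = [19, 11, 3, 14, 5, 13, 17, 7, 8, 9, 18, 12, 2, 4, 1, 15, 10, 16, 6, 0]
rank  pair      lcp
   1  s[19:],s[11:]  1  'a'
   2  s[11:],s[3:]  1  'a'
   3  s[3:],s[14:]  2  'af'
   4  s[14:],s[5:]  1  'a'
   5  s[5:],s[13:]  0  ''
   6  s[13:],s[17:]  1  'c'
   7  s[17:],s[7:]  0  ''
   8  s[7:],s[8:]  2  'dd'
   9  s[8:],s[9:]  1  'd'
  10  s[9:],s[18:]  0  ''
  11  s[18:],s[12:]  1  'e'
  12  s[12:],s[2:]  0  ''
  13  s[2:],s[4:]  2  'fa'
  14  s[4:],s[1:]  1  'f'
  15  s[1:],s[15:]  1  'f'
  16  s[15:],s[10:]  0  ''
  17  s[10:],s[16:]  1  'g'
  18  s[16:],s[6:]  1  'g'
  19  s[6:],s[0:]  1  'g'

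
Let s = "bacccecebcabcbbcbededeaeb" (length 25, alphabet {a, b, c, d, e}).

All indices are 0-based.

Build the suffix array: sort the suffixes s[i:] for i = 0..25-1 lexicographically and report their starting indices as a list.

rank | idx | suffix
   0 |  10 | abcbbcbededeaeb
   1 |   1 | acccecebcabcbbcbededeaeb
   2 |  22 | aeb
   3 |  24 | b
   4 |   0 | bacccecebcabcbbcbededeaeb
   5 |  13 | bbcbededeaeb
   6 |   8 | bcabcbbcbededeaeb
   7 |  11 | bcbbcbededeaeb
   8 |  14 | bcbededeaeb
   9 |  16 | bededeaeb
  10 |   9 | cabcbbcbededeaeb
  11 |  12 | cbbcbededeaeb
  12 |  15 | cbededeaeb
  13 |   2 | cccecebcabcbbcbededeaeb
  14 |   3 | ccecebcabcbbcbededeaeb
  15 |   6 | cebcabcbbcbededeaeb
  16 |   4 | cecebcabcbbcbededeaeb
  17 |  20 | deaeb
  18 |  18 | dedeaeb
  19 |  21 | eaeb
  20 |  23 | eb
  21 |   7 | ebcabcbbcbededeaeb
  22 |   5 | ecebcabcbbcbededeaeb
  23 |  19 | edeaeb
  24 |  17 | ededeaeb

[10, 1, 22, 24, 0, 13, 8, 11, 14, 16, 9, 12, 15, 2, 3, 6, 4, 20, 18, 21, 23, 7, 5, 19, 17]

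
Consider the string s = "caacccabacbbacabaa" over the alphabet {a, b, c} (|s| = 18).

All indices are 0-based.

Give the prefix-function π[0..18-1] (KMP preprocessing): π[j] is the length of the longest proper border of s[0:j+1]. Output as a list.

[0, 0, 0, 1, 1, 1, 2, 0, 0, 1, 0, 0, 0, 1, 2, 0, 0, 0]

π[0] = 0
j=1 s[j]='a': π[1]=0 (border '')
j=2 s[j]='a': π[2]=0 (border '')
j=3 s[j]='c': π[3]=1 (border 'c')
j=4 s[j]='c': k: 1→0; π[4]=1 (border 'c')
j=5 s[j]='c': k: 1→0; π[5]=1 (border 'c')
j=6 s[j]='a': π[6]=2 (border 'ca')
j=7 s[j]='b': k: 2→0; π[7]=0 (border '')
j=8 s[j]='a': π[8]=0 (border '')
j=9 s[j]='c': π[9]=1 (border 'c')
j=10 s[j]='b': k: 1→0; π[10]=0 (border '')
j=11 s[j]='b': π[11]=0 (border '')
j=12 s[j]='a': π[12]=0 (border '')
j=13 s[j]='c': π[13]=1 (border 'c')
j=14 s[j]='a': π[14]=2 (border 'ca')
j=15 s[j]='b': k: 2→0; π[15]=0 (border '')
j=16 s[j]='a': π[16]=0 (border '')
j=17 s[j]='a': π[17]=0 (border '')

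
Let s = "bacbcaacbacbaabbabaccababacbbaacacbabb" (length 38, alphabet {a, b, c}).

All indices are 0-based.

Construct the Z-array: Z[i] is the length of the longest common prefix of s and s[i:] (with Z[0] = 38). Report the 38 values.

Z[0]=38
i=1: i≥r, start 0; Z[1]=0
i=2: i≥r, start 0; Z[2]=0
i=3: i≥r, start 0; Z[3]=1 grow→box=[3,4)
i=4: i≥r, start 0; Z[4]=0
i=5: i≥r, start 0; Z[5]=0
i=6: i≥r, start 0; Z[6]=0
i=7: i≥r, start 0; Z[7]=0
i=8: i≥r, start 0; Z[8]=4 grow→box=[8,12)
i=9: min(r-i=3, Z[1]=0)=0; Z[9]=0
i=10: min(r-i=2, Z[2]=0)=0; Z[10]=0
i=11: min(r-i=1, Z[3]=1)=1; Z[11]=2 grow→box=[11,13)
i=12: min(r-i=1, Z[1]=0)=0; Z[12]=0
i=13: i≥r, start 0; Z[13]=0
i=14: i≥r, start 0; Z[14]=1 grow→box=[14,15)
i=15: i≥r, start 0; Z[15]=2 grow→box=[15,17)
i=16: min(r-i=1, Z[1]=0)=0; Z[16]=0
i=17: i≥r, start 0; Z[17]=3 grow→box=[17,20)
i=18: min(r-i=2, Z[1]=0)=0; Z[18]=0
i=19: min(r-i=1, Z[2]=0)=0; Z[19]=0
i=20: i≥r, start 0; Z[20]=0
i=21: i≥r, start 0; Z[21]=0
i=22: i≥r, start 0; Z[22]=2 grow→box=[22,24)
i=23: min(r-i=1, Z[1]=0)=0; Z[23]=0
i=24: i≥r, start 0; Z[24]=4 grow→box=[24,28)
i=25: min(r-i=3, Z[1]=0)=0; Z[25]=0
i=26: min(r-i=2, Z[2]=0)=0; Z[26]=0
i=27: min(r-i=1, Z[3]=1)=1; Z[27]=1
i=28: i≥r, start 0; Z[28]=2 grow→box=[28,30)
i=29: min(r-i=1, Z[1]=0)=0; Z[29]=0
i=30: i≥r, start 0; Z[30]=0
i=31: i≥r, start 0; Z[31]=0
i=32: i≥r, start 0; Z[32]=0
i=33: i≥r, start 0; Z[33]=0
i=34: i≥r, start 0; Z[34]=2 grow→box=[34,36)
i=35: min(r-i=1, Z[1]=0)=0; Z[35]=0
i=36: i≥r, start 0; Z[36]=1 grow→box=[36,37)
i=37: i≥r, start 0; Z[37]=1 grow→box=[37,38)

[38, 0, 0, 1, 0, 0, 0, 0, 4, 0, 0, 2, 0, 0, 1, 2, 0, 3, 0, 0, 0, 0, 2, 0, 4, 0, 0, 1, 2, 0, 0, 0, 0, 0, 2, 0, 1, 1]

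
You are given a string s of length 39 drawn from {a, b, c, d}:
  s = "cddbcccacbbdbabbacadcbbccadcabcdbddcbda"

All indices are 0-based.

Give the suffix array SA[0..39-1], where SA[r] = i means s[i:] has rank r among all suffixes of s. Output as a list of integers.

rank | idx | suffix
   0 |  38 | a
   1 |  13 | abbacadcbbccadcabcdbddcbda
   2 |  28 | abcdbddcbda
   3 |  16 | acadcbbccadcabcdbddcbda
   4 |   7 | acbbdbabbacadcbbccadcabcdbddcbda
   5 |  25 | adcabcdbddcbda
   6 |  18 | adcbbccadcabcdbddcbda
   7 |  12 | babbacadcbbccadcabcdbddcbda
   8 |  15 | bacadcbbccadcabcdbddcbda
   9 |  14 | bbacadcbbccadcabcdbddcbda
  10 |  21 | bbccadcabcdbddcbda
  11 |   9 | bbdbabbacadcbbccadcabcdbddcbda
  12 |  22 | bccadcabcdbddcbda
  13 |   3 | bcccacbbdbabbacadcbbccadcabcdbddcbda
  14 |  29 | bcdbddcbda
  15 |  36 | bda
  16 |  10 | bdbabbacadcbbccadcabcdbddcbda
  17 |  32 | bddcbda
  18 |  27 | cabcdbddcbda
  19 |   6 | cacbbdbabbacadcbbccadcabcdbddcbda
  20 |  24 | cadcabcdbddcbda
  21 |  17 | cadcbbccadcabcdbddcbda
  22 |  20 | cbbccadcabcdbddcbda
  23 |   8 | cbbdbabbacadcbbccadcabcdbddcbda
  24 |  35 | cbda
  25 |   5 | ccacbbdbabbacadcbbccadcabcdbddcbda
  26 |  23 | ccadcabcdbddcbda
  27 |   4 | cccacbbdbabbacadcbbccadcabcdbddcbda
  28 |  30 | cdbddcbda
  29 |   0 | cddbcccacbbdbabbacadcbbccadcabcdbddcbda
  30 |  37 | da
  31 |  11 | dbabbacadcbbccadcabcdbddcbda
  32 |   2 | dbcccacbbdbabbacadcbbccadcabcdbddcbda
  33 |  31 | dbddcbda
  34 |  26 | dcabcdbddcbda
  35 |  19 | dcbbccadcabcdbddcbda
  36 |  34 | dcbda
  37 |   1 | ddbcccacbbdbabbacadcbbccadcabcdbddcbda
  38 |  33 | ddcbda

[38, 13, 28, 16, 7, 25, 18, 12, 15, 14, 21, 9, 22, 3, 29, 36, 10, 32, 27, 6, 24, 17, 20, 8, 35, 5, 23, 4, 30, 0, 37, 11, 2, 31, 26, 19, 34, 1, 33]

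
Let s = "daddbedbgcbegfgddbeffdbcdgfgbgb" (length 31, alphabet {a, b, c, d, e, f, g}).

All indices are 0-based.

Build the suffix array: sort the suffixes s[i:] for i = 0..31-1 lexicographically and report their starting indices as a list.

rank→(start, suffix):
  0 → (1, 'addbedbgcbegfgddbeffdbcdgfgbgb')
  1 → (30, 'b')
  2 → (22, 'bcdgfgbgb')
  3 → (4, 'bedbgcbegfgddbeffdbcdgfgbgb')
  4 → (17, 'beffdbcdgfgbgb')
  5 → (10, 'begfgddbeffdbcdgfgbgb')
  6 → (28, 'bgb')
  7 → (7, 'bgcbegfgddbeffdbcdgfgbgb')
  8 → (9, 'cbegfgddbeffdbcdgfgbgb')
  9 → (23, 'cdgfgbgb')
  10 → (0, 'daddbedbgcbegfgddbeffdbcdgfgbgb')
  11 → (21, 'dbcdgfgbgb')
  12 → (3, 'dbedbgcbegfgddbeffdbcdgfgbgb')
  13 → (16, 'dbeffdbcdgfgbgb')
  14 → (6, 'dbgcbegfgddbeffdbcdgfgbgb')
  15 → (2, 'ddbedbgcbegfgddbeffdbcdgfgbgb')
  16 → (15, 'ddbeffdbcdgfgbgb')
  17 → (24, 'dgfgbgb')
  18 → (5, 'edbgcbegfgddbeffdbcdgfgbgb')
  19 → (18, 'effdbcdgfgbgb')
  20 → (11, 'egfgddbeffdbcdgfgbgb')
  21 → (20, 'fdbcdgfgbgb')
  22 → (19, 'ffdbcdgfgbgb')
  23 → (26, 'fgbgb')
  24 → (13, 'fgddbeffdbcdgfgbgb')
  25 → (29, 'gb')
  26 → (27, 'gbgb')
  27 → (8, 'gcbegfgddbeffdbcdgfgbgb')
  28 → (14, 'gddbeffdbcdgfgbgb')
  29 → (25, 'gfgbgb')
  30 → (12, 'gfgddbeffdbcdgfgbgb')

[1, 30, 22, 4, 17, 10, 28, 7, 9, 23, 0, 21, 3, 16, 6, 2, 15, 24, 5, 18, 11, 20, 19, 26, 13, 29, 27, 8, 14, 25, 12]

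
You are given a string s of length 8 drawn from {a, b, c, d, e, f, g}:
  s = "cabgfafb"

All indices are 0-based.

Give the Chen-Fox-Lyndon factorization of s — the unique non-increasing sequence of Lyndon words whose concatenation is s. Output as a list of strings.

["c", "abgfafb"]

emit factor 1: 'c' (i=0, period=1)
emit factor 2: 'abgfafb' (i=1, period=7)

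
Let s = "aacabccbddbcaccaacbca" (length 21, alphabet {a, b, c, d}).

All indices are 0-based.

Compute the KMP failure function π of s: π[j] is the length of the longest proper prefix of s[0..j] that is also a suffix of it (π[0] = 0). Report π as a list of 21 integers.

[0, 1, 0, 1, 0, 0, 0, 0, 0, 0, 0, 0, 1, 0, 0, 1, 2, 3, 0, 0, 1]

π[0] = 0
j=1 s[j]='a': π[1]=1 (border 'a')
j=2 s[j]='c': k: 1→0; π[2]=0 (border '')
j=3 s[j]='a': π[3]=1 (border 'a')
j=4 s[j]='b': k: 1→0; π[4]=0 (border '')
j=5 s[j]='c': π[5]=0 (border '')
j=6 s[j]='c': π[6]=0 (border '')
j=7 s[j]='b': π[7]=0 (border '')
j=8 s[j]='d': π[8]=0 (border '')
j=9 s[j]='d': π[9]=0 (border '')
j=10 s[j]='b': π[10]=0 (border '')
j=11 s[j]='c': π[11]=0 (border '')
j=12 s[j]='a': π[12]=1 (border 'a')
j=13 s[j]='c': k: 1→0; π[13]=0 (border '')
j=14 s[j]='c': π[14]=0 (border '')
j=15 s[j]='a': π[15]=1 (border 'a')
j=16 s[j]='a': π[16]=2 (border 'aa')
j=17 s[j]='c': π[17]=3 (border 'aac')
j=18 s[j]='b': k: 3→0; π[18]=0 (border '')
j=19 s[j]='c': π[19]=0 (border '')
j=20 s[j]='a': π[20]=1 (border 'a')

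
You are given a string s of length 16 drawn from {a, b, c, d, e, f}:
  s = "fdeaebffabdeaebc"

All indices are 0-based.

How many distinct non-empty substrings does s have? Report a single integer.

116

sorted suffixes:
  #0 SA[0]=8  'abdeaebc'
  #1 SA[1]=12  'aebc'
  #2 SA[2]=3  'aebffabdeaebc'
  #3 SA[3]=14  'bc'
  #4 SA[4]=9  'bdeaebc'
  #5 SA[5]=5  'bffabdeaebc'
  #6 SA[6]=15  'c'
  #7 SA[7]=10  'deaebc'
  #8 SA[8]=1  'deaebffabdeaebc'
  #9 SA[9]=11  'eaebc'
  #10 SA[10]=2  'eaebffabdeaebc'
  #11 SA[11]=13  'ebc'
  #12 SA[12]=4  'ebffabdeaebc'
  #13 SA[13]=7  'fabdeaebc'
  #14 SA[14]=0  'fdeaebffabdeaebc'
  #15 SA[15]=6  'ffabdeaebc'

SA = [8, 12, 3, 14, 9, 5, 15, 10, 1, 11, 2, 13, 4, 7, 0, 6]
rank  pair      lcp
   1  s[8:],s[12:]  1  'a'
   2  s[12:],s[3:]  3  'aeb'
   3  s[3:],s[14:]  0  ''
   4  s[14:],s[9:]  1  'b'
   5  s[9:],s[5:]  1  'b'
   6  s[5:],s[15:]  0  ''
   7  s[15:],s[10:]  0  ''
   8  s[10:],s[1:]  5  'deaeb'
   9  s[1:],s[11:]  0  ''
  10  s[11:],s[2:]  4  'eaeb'
  11  s[2:],s[13:]  1  'e'
  12  s[13:],s[4:]  2  'eb'
  13  s[4:],s[7:]  0  ''
  14  s[7:],s[0:]  1  'f'
  15  s[0:],s[6:]  1  'f'

n(n+1)/2 = 16·17/2 = 136
Σ LCP = 0 + 1 + 3 + 0 + 1 + 1 + 0 + 0 + 5 + 0 + 4 + 1 + 2 + 0 + 1 + 1 = 20
distinct = 136 − 20 = 116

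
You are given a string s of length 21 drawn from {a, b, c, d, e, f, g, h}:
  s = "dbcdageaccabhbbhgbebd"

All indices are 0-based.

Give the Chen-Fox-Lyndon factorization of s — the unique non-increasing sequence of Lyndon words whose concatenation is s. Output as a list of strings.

["d", "bcd", "age", "acc", "abhbbhgbebd"]

emit factor 1: 'd' (i=0, period=1)
emit factor 2: 'bcd' (i=1, period=3)
emit factor 3: 'age' (i=4, period=3)
emit factor 4: 'acc' (i=7, period=3)
emit factor 5: 'abhbbhgbebd' (i=10, period=11)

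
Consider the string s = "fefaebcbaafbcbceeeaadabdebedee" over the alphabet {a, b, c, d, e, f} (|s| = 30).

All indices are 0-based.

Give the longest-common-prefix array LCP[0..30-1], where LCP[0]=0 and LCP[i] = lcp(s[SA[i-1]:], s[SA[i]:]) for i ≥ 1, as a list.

rank | idx | suffix
   0 |  18 | aadabdebedee
   1 |   8 | aafbcbceeeaadabdebedee
   2 |  21 | abdebedee
   3 |  19 | adabdebedee
   4 |   3 | aebcbaafbcbceeeaadabdebedee
   5 |   9 | afbcbceeeaadabdebedee
   6 |   7 | baafbcbceeeaadabdebedee
   7 |   5 | bcbaafbcbceeeaadabdebedee
   8 |  11 | bcbceeeaadabdebedee
   9 |  13 | bceeeaadabdebedee
  10 |  22 | bdebedee
  11 |  25 | bedee
  12 |   6 | cbaafbcbceeeaadabdebedee
  13 |  12 | cbceeeaadabdebedee
  14 |  14 | ceeeaadabdebedee
  15 |  20 | dabdebedee
  16 |  23 | debedee
  17 |  27 | dee
  18 |  29 | e
  19 |  17 | eaadabdebedee
  20 |   4 | ebcbaafbcbceeeaadabdebedee
  21 |  24 | ebedee
  22 |  26 | edee
  23 |  28 | ee
  24 |  16 | eeaadabdebedee
  25 |  15 | eeeaadabdebedee
  26 |   1 | efaebcbaafbcbceeeaadabdebedee
  27 |   2 | faebcbaafbcbceeeaadabdebedee
  28 |  10 | fbcbceeeaadabdebedee
  29 |   0 | fefaebcbaafbcbceeeaadabdebedee

SA = [18, 8, 21, 19, 3, 9, 7, 5, 11, 13, 22, 25, 6, 12, 14, 20, 23, 27, 29, 17, 4, 24, 26, 28, 16, 15, 1, 2, 10, 0]
[i] adj suffixes → lcp
  [1] 18/8 → 2 ('aa')
  [2] 8/21 → 1 ('a')
  [3] 21/19 → 1 ('a')
  [4] 19/3 → 1 ('a')
  [5] 3/9 → 1 ('a')
  [6] 9/7 → 0 ('')
  [7] 7/5 → 1 ('b')
  [8] 5/11 → 3 ('bcb')
  [9] 11/13 → 2 ('bc')
  [10] 13/22 → 1 ('b')
  [11] 22/25 → 1 ('b')
  [12] 25/6 → 0 ('')
  [13] 6/12 → 2 ('cb')
  [14] 12/14 → 1 ('c')
  [15] 14/20 → 0 ('')
  [16] 20/23 → 1 ('d')
  [17] 23/27 → 2 ('de')
  [18] 27/29 → 0 ('')
  [19] 29/17 → 1 ('e')
  [20] 17/4 → 1 ('e')
  [21] 4/24 → 2 ('eb')
  [22] 24/26 → 1 ('e')
  [23] 26/28 → 1 ('e')
  [24] 28/16 → 2 ('ee')
  [25] 16/15 → 2 ('ee')
  [26] 15/1 → 1 ('e')
  [27] 1/2 → 0 ('')
  [28] 2/10 → 1 ('f')
  [29] 10/0 → 1 ('f')

[0, 2, 1, 1, 1, 1, 0, 1, 3, 2, 1, 1, 0, 2, 1, 0, 1, 2, 0, 1, 1, 2, 1, 1, 2, 2, 1, 0, 1, 1]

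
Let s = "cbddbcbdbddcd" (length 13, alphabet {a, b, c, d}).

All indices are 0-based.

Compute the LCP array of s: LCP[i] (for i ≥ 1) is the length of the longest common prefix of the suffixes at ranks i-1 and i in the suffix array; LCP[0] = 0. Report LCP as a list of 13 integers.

rank | idx | suffix
   0 |   4 | bcbdbddcd
   1 |   6 | bdbddcd
   2 |   1 | bddbcbdbddcd
   3 |   8 | bddcd
   4 |   5 | cbdbddcd
   5 |   0 | cbddbcbdbddcd
   6 |  11 | cd
   7 |  12 | d
   8 |   3 | dbcbdbddcd
   9 |   7 | dbddcd
  10 |  10 | dcd
  11 |   2 | ddbcbdbddcd
  12 |   9 | ddcd

SA = [4, 6, 1, 8, 5, 0, 11, 12, 3, 7, 10, 2, 9]
rank  pair      lcp
   1  s[4:],s[6:]  1  'b'
   2  s[6:],s[1:]  2  'bd'
   3  s[1:],s[8:]  3  'bdd'
   4  s[8:],s[5:]  0  ''
   5  s[5:],s[0:]  3  'cbd'
   6  s[0:],s[11:]  1  'c'
   7  s[11:],s[12:]  0  ''
   8  s[12:],s[3:]  1  'd'
   9  s[3:],s[7:]  2  'db'
  10  s[7:],s[10:]  1  'd'
  11  s[10:],s[2:]  1  'd'
  12  s[2:],s[9:]  2  'dd'

[0, 1, 2, 3, 0, 3, 1, 0, 1, 2, 1, 1, 2]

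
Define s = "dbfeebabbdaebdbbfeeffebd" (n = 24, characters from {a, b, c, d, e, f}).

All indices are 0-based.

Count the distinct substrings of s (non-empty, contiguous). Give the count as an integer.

267

rank→(start, suffix):
  0 → (6, 'abbdaebdbbfeeffebd')
  1 → (10, 'aebdbbfeeffebd')
  2 → (5, 'babbdaebdbbfeeffebd')
  3 → (7, 'bbdaebdbbfeeffebd')
  4 → (14, 'bbfeeffebd')
  5 → (22, 'bd')
  6 → (8, 'bdaebdbbfeeffebd')
  7 → (12, 'bdbbfeeffebd')
  8 → (1, 'bfeebabbdaebdbbfeeffebd')
  9 → (15, 'bfeeffebd')
  10 → (23, 'd')
  11 → (9, 'daebdbbfeeffebd')
  12 → (13, 'dbbfeeffebd')
  13 → (0, 'dbfeebabbdaebdbbfeeffebd')
  14 → (4, 'ebabbdaebdbbfeeffebd')
  15 → (21, 'ebd')
  16 → (11, 'ebdbbfeeffebd')
  17 → (3, 'eebabbdaebdbbfeeffebd')
  18 → (17, 'eeffebd')
  19 → (18, 'effebd')
  20 → (20, 'febd')
  21 → (2, 'feebabbdaebdbbfeeffebd')
  22 → (16, 'feeffebd')
  23 → (19, 'ffebd')

SA = [6, 10, 5, 7, 14, 22, 8, 12, 1, 15, 23, 9, 13, 0, 4, 21, 11, 3, 17, 18, 20, 2, 16, 19]
rank  pair      lcp
   1  s[6:],s[10:]  1  'a'
   2  s[10:],s[5:]  0  ''
   3  s[5:],s[7:]  1  'b'
   4  s[7:],s[14:]  2  'bb'
   5  s[14:],s[22:]  1  'b'
   6  s[22:],s[8:]  2  'bd'
   7  s[8:],s[12:]  2  'bd'
   8  s[12:],s[1:]  1  'b'
   9  s[1:],s[15:]  4  'bfee'
  10  s[15:],s[23:]  0  ''
  11  s[23:],s[9:]  1  'd'
  12  s[9:],s[13:]  1  'd'
  13  s[13:],s[0:]  2  'db'
  14  s[0:],s[4:]  0  ''
  15  s[4:],s[21:]  2  'eb'
  16  s[21:],s[11:]  3  'ebd'
  17  s[11:],s[3:]  1  'e'
  18  s[3:],s[17:]  2  'ee'
  19  s[17:],s[18:]  1  'e'
  20  s[18:],s[20:]  0  ''
  21  s[20:],s[2:]  2  'fe'
  22  s[2:],s[16:]  3  'fee'
  23  s[16:],s[19:]  1  'f'

n(n+1)/2 = 24·25/2 = 300
Σ LCP = 0 + 1 + 0 + 1 + 2 + 1 + 2 + 2 + 1 + 4 + 0 + 1 + 1 + 2 + 0 + 2 + 3 + 1 + 2 + 1 + 0 + 2 + 3 + 1 = 33
distinct = 300 − 33 = 267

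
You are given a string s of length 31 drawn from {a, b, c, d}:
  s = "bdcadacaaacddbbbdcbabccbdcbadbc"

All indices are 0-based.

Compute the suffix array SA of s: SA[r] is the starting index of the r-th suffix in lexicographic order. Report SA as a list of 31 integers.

[7, 8, 19, 5, 9, 3, 27, 18, 26, 13, 14, 29, 20, 0, 15, 23, 30, 6, 2, 17, 25, 22, 21, 10, 4, 12, 28, 1, 16, 24, 11]

rank→(start, suffix):
  0 → (7, 'aaacddbbbdcbabccbdcbadbc')
  1 → (8, 'aacddbbbdcbabccbdcbadbc')
  2 → (19, 'abccbdcbadbc')
  3 → (5, 'acaaacddbbbdcbabccbdcbadbc')
  4 → (9, 'acddbbbdcbabccbdcbadbc')
  5 → (3, 'adacaaacddbbbdcbabccbdcbadbc')
  6 → (27, 'adbc')
  7 → (18, 'babccbdcbadbc')
  8 → (26, 'badbc')
  9 → (13, 'bbbdcbabccbdcbadbc')
  10 → (14, 'bbdcbabccbdcbadbc')
  11 → (29, 'bc')
  12 → (20, 'bccbdcbadbc')
  13 → (0, 'bdcadacaaacddbbbdcbabccbdcbadbc')
  14 → (15, 'bdcbabccbdcbadbc')
  15 → (23, 'bdcbadbc')
  16 → (30, 'c')
  17 → (6, 'caaacddbbbdcbabccbdcbadbc')
  18 → (2, 'cadacaaacddbbbdcbabccbdcbadbc')
  19 → (17, 'cbabccbdcbadbc')
  20 → (25, 'cbadbc')
  21 → (22, 'cbdcbadbc')
  22 → (21, 'ccbdcbadbc')
  23 → (10, 'cddbbbdcbabccbdcbadbc')
  24 → (4, 'dacaaacddbbbdcbabccbdcbadbc')
  25 → (12, 'dbbbdcbabccbdcbadbc')
  26 → (28, 'dbc')
  27 → (1, 'dcadacaaacddbbbdcbabccbdcbadbc')
  28 → (16, 'dcbabccbdcbadbc')
  29 → (24, 'dcbadbc')
  30 → (11, 'ddbbbdcbabccbdcbadbc')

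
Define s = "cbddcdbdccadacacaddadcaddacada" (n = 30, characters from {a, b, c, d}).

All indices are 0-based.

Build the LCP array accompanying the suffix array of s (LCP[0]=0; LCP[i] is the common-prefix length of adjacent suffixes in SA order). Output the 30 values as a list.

[0, 1, 3, 4, 1, 3, 2, 2, 4, 0, 2, 0, 2, 4, 3, 5, 1, 1, 1, 0, 2, 4, 2, 1, 1, 2, 2, 1, 3, 2]

rank | idx | suffix
   0 |  29 | a
   1 |  12 | acacaddadcaddacada
   2 |  25 | acada
   3 |  14 | acaddadcaddacada
   4 |  27 | ada
   5 |  10 | adacacaddadcaddacada
   6 |  19 | adcaddacada
   7 |  22 | addacada
   8 |  16 | addadcaddacada
   9 |   6 | bdccadacacaddadcaddacada
  10 |   1 | bddcdbdccadacacaddadcaddacada
  11 |  13 | cacaddadcaddacada
  12 |  26 | cada
  13 |   9 | cadacacaddadcaddacada
  14 |  21 | caddacada
  15 |  15 | caddadcaddacada
  16 |   0 | cbddcdbdccadacacaddadcaddacada
  17 |   8 | ccadacacaddadcaddacada
  18 |   4 | cdbdccadacacaddadcaddacada
  19 |  28 | da
  20 |  11 | dacacaddadcaddacada
  21 |  24 | dacada
  22 |  18 | dadcaddacada
  23 |   5 | dbdccadacacaddadcaddacada
  24 |  20 | dcaddacada
  25 |   7 | dccadacacaddadcaddacada
  26 |   3 | dcdbdccadacacaddadcaddacada
  27 |  23 | ddacada
  28 |  17 | ddadcaddacada
  29 |   2 | ddcdbdccadacacaddadcaddacada

SA = [29, 12, 25, 14, 27, 10, 19, 22, 16, 6, 1, 13, 26, 9, 21, 15, 0, 8, 4, 28, 11, 24, 18, 5, 20, 7, 3, 23, 17, 2]
rank  pair      lcp
   1  s[29:],s[12:]  1  'a'
   2  s[12:],s[25:]  3  'aca'
   3  s[25:],s[14:]  4  'acad'
   4  s[14:],s[27:]  1  'a'
   5  s[27:],s[10:]  3  'ada'
   6  s[10:],s[19:]  2  'ad'
   7  s[19:],s[22:]  2  'ad'
   8  s[22:],s[16:]  4  'adda'
   9  s[16:],s[6:]  0  ''
  10  s[6:],s[1:]  2  'bd'
  11  s[1:],s[13:]  0  ''
  12  s[13:],s[26:]  2  'ca'
  13  s[26:],s[9:]  4  'cada'
  14  s[9:],s[21:]  3  'cad'
  15  s[21:],s[15:]  5  'cadda'
  16  s[15:],s[0:]  1  'c'
  17  s[0:],s[8:]  1  'c'
  18  s[8:],s[4:]  1  'c'
  19  s[4:],s[28:]  0  ''
  20  s[28:],s[11:]  2  'da'
  21  s[11:],s[24:]  4  'daca'
  22  s[24:],s[18:]  2  'da'
  23  s[18:],s[5:]  1  'd'
  24  s[5:],s[20:]  1  'd'
  25  s[20:],s[7:]  2  'dc'
  26  s[7:],s[3:]  2  'dc'
  27  s[3:],s[23:]  1  'd'
  28  s[23:],s[17:]  3  'dda'
  29  s[17:],s[2:]  2  'dd'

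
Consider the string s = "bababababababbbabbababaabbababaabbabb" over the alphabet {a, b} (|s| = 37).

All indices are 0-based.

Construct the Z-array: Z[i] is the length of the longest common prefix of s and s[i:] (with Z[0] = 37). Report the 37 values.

Z[0]=37
i=1: fresh scan; Z[1]=0
i=2: fresh scan; Z[2]=11 scan→box=[2,13)
i=3: min(r-i=10, Z[1]=0)=0; Z[3]=0
i=4: min(r-i=9, Z[2]=11)=9; Z[4]=9
i=5: min(r-i=8, Z[3]=0)=0; Z[5]=0
i=6: min(r-i=7, Z[4]=9)=7; Z[6]=7
i=7: min(r-i=6, Z[5]=0)=0; Z[7]=0
i=8: min(r-i=5, Z[6]=7)=5; Z[8]=5
i=9: min(r-i=4, Z[7]=0)=0; Z[9]=0
i=10: min(r-i=3, Z[8]=5)=3; Z[10]=3
i=11: min(r-i=2, Z[9]=0)=0; Z[11]=0
i=12: min(r-i=1, Z[10]=3)=1; Z[12]=1
i=13: fresh scan; Z[13]=1 scan→box=[13,14)
i=14: fresh scan; Z[14]=3 scan→box=[14,17)
i=15: min(r-i=2, Z[1]=0)=0; Z[15]=0
i=16: min(r-i=1, Z[2]=11)=1; Z[16]=1
i=17: fresh scan; Z[17]=6 scan→box=[17,23)
i=18: min(r-i=5, Z[1]=0)=0; Z[18]=0
i=19: min(r-i=4, Z[2]=11)=4; Z[19]=4
i=20: min(r-i=3, Z[3]=0)=0; Z[20]=0
i=21: min(r-i=2, Z[4]=9)=2; Z[21]=2
i=22: min(r-i=1, Z[5]=0)=0; Z[22]=0
i=23: fresh scan; Z[23]=0
i=24: fresh scan; Z[24]=1 scan→box=[24,25)
i=25: fresh scan; Z[25]=6 scan→box=[25,31)
i=26: min(r-i=5, Z[1]=0)=0; Z[26]=0
i=27: min(r-i=4, Z[2]=11)=4; Z[27]=4
i=28: min(r-i=3, Z[3]=0)=0; Z[28]=0
i=29: min(r-i=2, Z[4]=9)=2; Z[29]=2
i=30: min(r-i=1, Z[5]=0)=0; Z[30]=0
i=31: fresh scan; Z[31]=0
i=32: fresh scan; Z[32]=1 scan→box=[32,33)
i=33: fresh scan; Z[33]=3 scan→box=[33,36)
i=34: min(r-i=2, Z[1]=0)=0; Z[34]=0
i=35: min(r-i=1, Z[2]=11)=1; Z[35]=1
i=36: fresh scan; Z[36]=1 scan→box=[36,37)

[37, 0, 11, 0, 9, 0, 7, 0, 5, 0, 3, 0, 1, 1, 3, 0, 1, 6, 0, 4, 0, 2, 0, 0, 1, 6, 0, 4, 0, 2, 0, 0, 1, 3, 0, 1, 1]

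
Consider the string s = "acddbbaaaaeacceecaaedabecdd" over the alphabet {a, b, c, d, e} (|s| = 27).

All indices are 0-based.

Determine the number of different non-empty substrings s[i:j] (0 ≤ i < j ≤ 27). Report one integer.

345

sorted suffixes:
  #0 SA[0]=6  'aaaaeacceecaaedabecdd'
  #1 SA[1]=7  'aaaeacceecaaedabecdd'
  #2 SA[2]=8  'aaeacceecaaedabecdd'
  #3 SA[3]=17  'aaedabecdd'
  #4 SA[4]=21  'abecdd'
  #5 SA[5]=11  'acceecaaedabecdd'
  #6 SA[6]=0  'acddbbaaaaeacceecaaedabecdd'
  #7 SA[7]=9  'aeacceecaaedabecdd'
  #8 SA[8]=18  'aedabecdd'
  #9 SA[9]=5  'baaaaeacceecaaedabecdd'
  #10 SA[10]=4  'bbaaaaeacceecaaedabecdd'
  #11 SA[11]=22  'becdd'
  #12 SA[12]=16  'caaedabecdd'
  #13 SA[13]=12  'cceecaaedabecdd'
  #14 SA[14]=24  'cdd'
  #15 SA[15]=1  'cddbbaaaaeacceecaaedabecdd'
  #16 SA[16]=13  'ceecaaedabecdd'
  #17 SA[17]=26  'd'
  #18 SA[18]=20  'dabecdd'
  #19 SA[19]=3  'dbbaaaaeacceecaaedabecdd'
  #20 SA[20]=25  'dd'
  #21 SA[21]=2  'ddbbaaaaeacceecaaedabecdd'
  #22 SA[22]=10  'eacceecaaedabecdd'
  #23 SA[23]=15  'ecaaedabecdd'
  #24 SA[24]=23  'ecdd'
  #25 SA[25]=19  'edabecdd'
  #26 SA[26]=14  'eecaaedabecdd'

SA = [6, 7, 8, 17, 21, 11, 0, 9, 18, 5, 4, 22, 16, 12, 24, 1, 13, 26, 20, 3, 25, 2, 10, 15, 23, 19, 14]
rank  pair      lcp
   1  s[6:],s[7:]  3  'aaa'
   2  s[7:],s[8:]  2  'aa'
   3  s[8:],s[17:]  3  'aae'
   4  s[17:],s[21:]  1  'a'
   5  s[21:],s[11:]  1  'a'
   6  s[11:],s[0:]  2  'ac'
   7  s[0:],s[9:]  1  'a'
   8  s[9:],s[18:]  2  'ae'
   9  s[18:],s[5:]  0  ''
  10  s[5:],s[4:]  1  'b'
  11  s[4:],s[22:]  1  'b'
  12  s[22:],s[16:]  0  ''
  13  s[16:],s[12:]  1  'c'
  14  s[12:],s[24:]  1  'c'
  15  s[24:],s[1:]  3  'cdd'
  16  s[1:],s[13:]  1  'c'
  17  s[13:],s[26:]  0  ''
  18  s[26:],s[20:]  1  'd'
  19  s[20:],s[3:]  1  'd'
  20  s[3:],s[25:]  1  'd'
  21  s[25:],s[2:]  2  'dd'
  22  s[2:],s[10:]  0  ''
  23  s[10:],s[15:]  1  'e'
  24  s[15:],s[23:]  2  'ec'
  25  s[23:],s[19:]  1  'e'
  26  s[19:],s[14:]  1  'e'

n(n+1)/2 = 27·28/2 = 378
Σ LCP = 0 + 3 + 2 + 3 + 1 + 1 + 2 + 1 + 2 + 0 + 1 + 1 + 0 + 1 + 1 + 3 + 1 + 0 + 1 + 1 + 1 + 2 + 0 + 1 + 2 + 1 + 1 = 33
distinct = 378 − 33 = 345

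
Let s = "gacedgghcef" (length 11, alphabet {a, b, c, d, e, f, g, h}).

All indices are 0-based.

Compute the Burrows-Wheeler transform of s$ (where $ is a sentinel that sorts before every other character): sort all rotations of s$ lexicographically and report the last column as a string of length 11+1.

rank  rotation      last
    0  $gacedgghcef  f
    1  acedgghcef$g  g
    2  cedgghcef$ga  a
    3  cef$gacedggh  h
    4  dgghcef$gace  e
    5  edgghcef$gac  c
    6  ef$gacedgghc  c
    7  f$gacedgghce  e
    8  gacedgghcef$  $
    9  gghcef$gaced  d
   10  ghcef$gacedg  g
   11  hcef$gacedgg  g

fgahecce$dgg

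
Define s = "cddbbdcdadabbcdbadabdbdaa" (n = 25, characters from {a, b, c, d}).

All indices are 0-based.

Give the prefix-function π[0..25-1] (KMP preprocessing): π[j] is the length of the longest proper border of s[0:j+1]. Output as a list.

π[0] = 0
j=1 s[j]='d': π[1]=0 (border '')
j=2 s[j]='d': π[2]=0 (border '')
j=3 s[j]='b': π[3]=0 (border '')
j=4 s[j]='b': π[4]=0 (border '')
j=5 s[j]='d': π[5]=0 (border '')
j=6 s[j]='c': π[6]=1 (border 'c')
j=7 s[j]='d': π[7]=2 (border 'cd')
j=8 s[j]='a': k: 2→0; π[8]=0 (border '')
j=9 s[j]='d': π[9]=0 (border '')
j=10 s[j]='a': π[10]=0 (border '')
j=11 s[j]='b': π[11]=0 (border '')
j=12 s[j]='b': π[12]=0 (border '')
j=13 s[j]='c': π[13]=1 (border 'c')
j=14 s[j]='d': π[14]=2 (border 'cd')
j=15 s[j]='b': k: 2→0; π[15]=0 (border '')
j=16 s[j]='a': π[16]=0 (border '')
j=17 s[j]='d': π[17]=0 (border '')
j=18 s[j]='a': π[18]=0 (border '')
j=19 s[j]='b': π[19]=0 (border '')
j=20 s[j]='d': π[20]=0 (border '')
j=21 s[j]='b': π[21]=0 (border '')
j=22 s[j]='d': π[22]=0 (border '')
j=23 s[j]='a': π[23]=0 (border '')
j=24 s[j]='a': π[24]=0 (border '')

[0, 0, 0, 0, 0, 0, 1, 2, 0, 0, 0, 0, 0, 1, 2, 0, 0, 0, 0, 0, 0, 0, 0, 0, 0]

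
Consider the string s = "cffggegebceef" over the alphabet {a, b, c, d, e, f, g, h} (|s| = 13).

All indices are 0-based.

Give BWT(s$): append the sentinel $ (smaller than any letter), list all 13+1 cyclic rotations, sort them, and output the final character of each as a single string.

rank  rotation        last
    0  $cffggegebceef  f
    1  bceef$cffggege  e
    2  ceef$cffggegeb  b
    3  cffggegebceef$  $
    4  ebceef$cffggeg  g
    5  eef$cffggegebc  c
    6  ef$cffggegebce  e
    7  egebceef$cffgg  g
    8  f$cffggegebcee  e
    9  ffggegebceef$c  c
   10  fggegebceef$cf  f
   11  gebceef$cffgge  e
   12  gegebceef$cffg  g
   13  ggegebceef$cff  f

feb$gcegecfegf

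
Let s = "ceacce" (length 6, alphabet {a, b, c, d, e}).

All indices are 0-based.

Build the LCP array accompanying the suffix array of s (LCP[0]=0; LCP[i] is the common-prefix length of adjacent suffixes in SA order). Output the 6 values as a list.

rank | idx | suffix
   0 |   2 | acce
   1 |   3 | cce
   2 |   4 | ce
   3 |   0 | ceacce
   4 |   5 | e
   5 |   1 | eacce

SA = [2, 3, 4, 0, 5, 1]
rank  pair      lcp
   1  s[2:],s[3:]  0  ''
   2  s[3:],s[4:]  1  'c'
   3  s[4:],s[0:]  2  'ce'
   4  s[0:],s[5:]  0  ''
   5  s[5:],s[1:]  1  'e'

[0, 0, 1, 2, 0, 1]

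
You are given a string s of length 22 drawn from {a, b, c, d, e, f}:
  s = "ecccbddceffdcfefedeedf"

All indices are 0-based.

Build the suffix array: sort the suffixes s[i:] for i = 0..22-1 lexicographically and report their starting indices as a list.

[4, 3, 2, 1, 7, 12, 6, 11, 5, 17, 20, 0, 16, 19, 18, 14, 8, 21, 10, 15, 13, 9]

sorted suffixes:
  #0 SA[0]=4  'bddceffdcfefedeedf'
  #1 SA[1]=3  'cbddceffdcfefedeedf'
  #2 SA[2]=2  'ccbddceffdcfefedeedf'
  #3 SA[3]=1  'cccbddceffdcfefedeedf'
  #4 SA[4]=7  'ceffdcfefedeedf'
  #5 SA[5]=12  'cfefedeedf'
  #6 SA[6]=6  'dceffdcfefedeedf'
  #7 SA[7]=11  'dcfefedeedf'
  #8 SA[8]=5  'ddceffdcfefedeedf'
  #9 SA[9]=17  'deedf'
  #10 SA[10]=20  'df'
  #11 SA[11]=0  'ecccbddceffdcfefedeedf'
  #12 SA[12]=16  'edeedf'
  #13 SA[13]=19  'edf'
  #14 SA[14]=18  'eedf'
  #15 SA[15]=14  'efedeedf'
  #16 SA[16]=8  'effdcfefedeedf'
  #17 SA[17]=21  'f'
  #18 SA[18]=10  'fdcfefedeedf'
  #19 SA[19]=15  'fedeedf'
  #20 SA[20]=13  'fefedeedf'
  #21 SA[21]=9  'ffdcfefedeedf'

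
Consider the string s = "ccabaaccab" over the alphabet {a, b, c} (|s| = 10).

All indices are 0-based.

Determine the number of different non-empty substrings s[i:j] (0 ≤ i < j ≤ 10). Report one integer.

rank | idx | suffix
   0 |   4 | aaccab
   1 |   8 | ab
   2 |   2 | abaaccab
   3 |   5 | accab
   4 |   9 | b
   5 |   3 | baaccab
   6 |   7 | cab
   7 |   1 | cabaaccab
   8 |   6 | ccab
   9 |   0 | ccabaaccab

SA = [4, 8, 2, 5, 9, 3, 7, 1, 6, 0]
[i] adj suffixes → lcp
  [1] 4/8 → 1 ('a')
  [2] 8/2 → 2 ('ab')
  [3] 2/5 → 1 ('a')
  [4] 5/9 → 0 ('')
  [5] 9/3 → 1 ('b')
  [6] 3/7 → 0 ('')
  [7] 7/1 → 3 ('cab')
  [8] 1/6 → 1 ('c')
  [9] 6/0 → 4 ('ccab')

n(n+1)/2 = 10·11/2 = 55
Σ LCP = 0 + 1 + 2 + 1 + 0 + 1 + 0 + 3 + 1 + 4 = 13
distinct = 55 − 13 = 42

42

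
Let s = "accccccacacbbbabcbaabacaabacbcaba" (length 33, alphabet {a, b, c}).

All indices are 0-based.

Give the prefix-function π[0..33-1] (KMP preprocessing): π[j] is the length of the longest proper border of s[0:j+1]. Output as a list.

π[0] = 0
j=1 s[j]='c': π[1]=0 (border '')
j=2 s[j]='c': π[2]=0 (border '')
j=3 s[j]='c': π[3]=0 (border '')
j=4 s[j]='c': π[4]=0 (border '')
j=5 s[j]='c': π[5]=0 (border '')
j=6 s[j]='c': π[6]=0 (border '')
j=7 s[j]='a': π[7]=1 (border 'a')
j=8 s[j]='c': π[8]=2 (border 'ac')
j=9 s[j]='a': k: 2→0; π[9]=1 (border 'a')
j=10 s[j]='c': π[10]=2 (border 'ac')
j=11 s[j]='b': k: 2→0; π[11]=0 (border '')
j=12 s[j]='b': π[12]=0 (border '')
j=13 s[j]='b': π[13]=0 (border '')
j=14 s[j]='a': π[14]=1 (border 'a')
j=15 s[j]='b': k: 1→0; π[15]=0 (border '')
j=16 s[j]='c': π[16]=0 (border '')
j=17 s[j]='b': π[17]=0 (border '')
j=18 s[j]='a': π[18]=1 (border 'a')
j=19 s[j]='a': k: 1→0; π[19]=1 (border 'a')
j=20 s[j]='b': k: 1→0; π[20]=0 (border '')
j=21 s[j]='a': π[21]=1 (border 'a')
j=22 s[j]='c': π[22]=2 (border 'ac')
j=23 s[j]='a': k: 2→0; π[23]=1 (border 'a')
j=24 s[j]='a': k: 1→0; π[24]=1 (border 'a')
j=25 s[j]='b': k: 1→0; π[25]=0 (border '')
j=26 s[j]='a': π[26]=1 (border 'a')
j=27 s[j]='c': π[27]=2 (border 'ac')
j=28 s[j]='b': k: 2→0; π[28]=0 (border '')
j=29 s[j]='c': π[29]=0 (border '')
j=30 s[j]='a': π[30]=1 (border 'a')
j=31 s[j]='b': k: 1→0; π[31]=0 (border '')
j=32 s[j]='a': π[32]=1 (border 'a')

[0, 0, 0, 0, 0, 0, 0, 1, 2, 1, 2, 0, 0, 0, 1, 0, 0, 0, 1, 1, 0, 1, 2, 1, 1, 0, 1, 2, 0, 0, 1, 0, 1]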